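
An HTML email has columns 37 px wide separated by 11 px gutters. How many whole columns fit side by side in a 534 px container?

11 columns

11 columns: 11·37 + 10·11 = 517 px ≤ 534.
12 columns: 565 px > 534. So 11.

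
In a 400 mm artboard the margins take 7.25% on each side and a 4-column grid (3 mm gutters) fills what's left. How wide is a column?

400 × (1 − 2·7.25%) = 400 × 85.5% = 342 mm for the columns.
4c + 3·3 = 342 → 4c = 333 → c = 83.25 mm.

83.25 mm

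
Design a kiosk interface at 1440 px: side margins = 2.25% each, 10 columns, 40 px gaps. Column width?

101.52 px

Margins: 2.25% × 1440 = 32.4 px each, so content = 1440 − 64.8 = 1375.2 px.
10c + 9·40 = 1375.2 → 10c = 1015.2 → c = 101.52 px.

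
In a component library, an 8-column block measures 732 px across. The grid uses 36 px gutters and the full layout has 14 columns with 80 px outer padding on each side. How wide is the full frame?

732 − 7·36 = 480; ÷8 gives c = 60 px.
Total width: 2·80 + 14·60 + 13·36 = 1468 px.

1468 px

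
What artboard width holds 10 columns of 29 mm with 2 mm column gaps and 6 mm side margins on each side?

320 mm

Artboard = 2·6 + 10·29 + 9·2 = 12 + 290 + 18 = 320 mm.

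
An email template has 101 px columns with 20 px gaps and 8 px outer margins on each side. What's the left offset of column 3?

Column 3 starts at margin + 2·(column + gutter) = 8 + 2·121 = 250 px.

250 px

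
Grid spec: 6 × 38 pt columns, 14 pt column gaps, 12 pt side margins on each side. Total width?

Frame = 2·12 + 6·38 + 5·14 = 24 + 228 + 70 = 322 pt.

322 pt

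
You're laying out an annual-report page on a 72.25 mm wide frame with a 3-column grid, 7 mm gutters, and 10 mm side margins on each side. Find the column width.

12.75 mm

Inside the margins: 72.25 − 20 = 52.25 mm.
3 columns + 2 gutters: 3c + 2·7 = 52.25.
3c = 52.25 − 14 = 38.25, so c = 12.75 mm.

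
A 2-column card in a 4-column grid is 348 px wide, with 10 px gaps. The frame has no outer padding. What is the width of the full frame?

2 columns + 1 gap: 2c + 1·10 = 348.
2c = 348 − 10 = 338, so c = 169 px.
Summing: 676 + 30 = 706 px.

706 px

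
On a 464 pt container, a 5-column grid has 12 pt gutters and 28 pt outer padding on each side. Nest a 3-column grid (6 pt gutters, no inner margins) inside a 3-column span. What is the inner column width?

76 pt

Take off 56 pt of margins, leaving 408 pt.
5 columns + 4 gutters: 5c + 4·12 = 408.
5c = 408 − 48 = 360, so c = 72 pt.
3 columns plus 2 gutters: 216 + 24 = 240 pt.
3 columns + 2 gutters: 3d + 2·6 = 240.
3d = 240 − 12 = 228, so d = 76 pt.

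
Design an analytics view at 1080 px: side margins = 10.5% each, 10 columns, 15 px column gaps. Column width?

71.82 px

Each margin = 10.5% of 1080 = 113.4 px; content = 1080 − 2·113.4 = 853.2 px.
10c + 9·15 = 853.2 → 10c = 718.2 → c = 71.82 px.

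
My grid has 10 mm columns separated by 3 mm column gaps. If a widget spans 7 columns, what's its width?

7-column span = 7·10 + 6·3 = 88 mm.

88 mm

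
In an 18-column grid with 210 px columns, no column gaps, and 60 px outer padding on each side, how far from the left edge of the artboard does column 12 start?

Each column+gutter stride is 210 px; 11 of them past the 60 px margin is 60 + 2310 = 2370 px.

2370 px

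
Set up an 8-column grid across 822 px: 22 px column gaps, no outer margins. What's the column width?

8c + 7·22 = 822 → 8c = 668 → c = 83.5 px.

83.5 px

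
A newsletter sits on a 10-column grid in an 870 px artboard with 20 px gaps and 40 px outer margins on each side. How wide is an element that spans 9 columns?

709 px

Take off 80 px of margins, leaving 790 px.
790 − 9·20 = 610; ÷10 gives c = 61 px.
Span of 9: 9·61 + 8·20 = 549 + 160 = 709 px.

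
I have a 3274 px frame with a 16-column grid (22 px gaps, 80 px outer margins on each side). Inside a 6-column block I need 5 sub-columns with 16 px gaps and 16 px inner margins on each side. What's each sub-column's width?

211.6 px

Subtract both margins: 3274 − 2·80 = 3114 px.
Subtracting 15 gaps of 22 leaves 2784 for 16 columns, so c = 174 px.
6 columns plus 5 gaps: 1044 + 110 = 1154 px.
Inner content = 1154 − 2·16 = 1122 px.
5d + 4·16 = 1122 → 5d = 1058 → d = 211.6 px.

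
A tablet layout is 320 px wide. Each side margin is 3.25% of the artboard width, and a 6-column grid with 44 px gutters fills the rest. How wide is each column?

Margins: 3.25% × 320 = 10.4 px each, so content = 320 − 20.8 = 299.2 px.
299.2 − 5·44 = 79.2; ÷6 gives c = 13.2 px.

13.2 px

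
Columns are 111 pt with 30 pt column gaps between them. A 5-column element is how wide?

Span of 5: 5·111 + 4·30 = 555 + 120 = 675 pt.

675 pt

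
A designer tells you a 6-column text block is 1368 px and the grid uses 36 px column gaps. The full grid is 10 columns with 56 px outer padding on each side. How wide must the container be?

6 columns + 5 column gaps: 6c + 5·36 = 1368.
6c = 1368 − 180 = 1188, so c = 198 px.
Total width: 2·56 + 10·198 + 9·36 = 2416 px.

2416 px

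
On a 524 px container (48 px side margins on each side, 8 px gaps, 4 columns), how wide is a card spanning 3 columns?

319 px

Take off 96 px of margins, leaving 428 px.
428 − 3·8 = 404; ÷4 gives c = 101 px.
3-column span = 3·101 + 2·8 = 319 px.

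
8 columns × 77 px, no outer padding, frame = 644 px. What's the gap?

8·77 + 7g = 644 → 7g = 28 → g = 4 px.

4 px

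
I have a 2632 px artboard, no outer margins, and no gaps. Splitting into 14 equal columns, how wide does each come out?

14c = 2632 → c = 188 px.

188 px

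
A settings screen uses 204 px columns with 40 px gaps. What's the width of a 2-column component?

2-column span = 2·204 + 1·40 = 448 px.

448 px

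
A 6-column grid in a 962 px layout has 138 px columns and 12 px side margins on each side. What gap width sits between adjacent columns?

Inside the margins: 962 − 24 = 938 px.
6·138 + 5g = 938 → 5g = 110 → g = 22 px.

22 px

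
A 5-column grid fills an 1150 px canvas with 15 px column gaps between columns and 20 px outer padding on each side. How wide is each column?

210 px

Take off 40 px of margins, leaving 1110 px.
Subtracting 4 column gaps of 15 leaves 1050 for 5 columns, so c = 210 px.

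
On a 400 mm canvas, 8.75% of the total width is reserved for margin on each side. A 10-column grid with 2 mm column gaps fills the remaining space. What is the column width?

31.2 mm

400 × (1 − 2·8.75%) = 400 × 82.5% = 330 mm for the columns.
10 columns + 9 column gaps: 10c + 9·2 = 330.
10c = 330 − 18 = 312, so c = 31.2 mm.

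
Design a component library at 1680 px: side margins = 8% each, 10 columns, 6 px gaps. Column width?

Margins: 8% × 1680 = 134.4 px each, so content = 1680 − 268.8 = 1411.2 px.
10 columns + 9 gaps: 10c + 9·6 = 1411.2.
10c = 1411.2 − 54 = 1357.2, so c = 135.72 px.

135.72 px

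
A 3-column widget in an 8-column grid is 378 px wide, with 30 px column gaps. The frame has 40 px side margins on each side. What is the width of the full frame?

378 − 2·30 = 318; ÷3 gives c = 106 px.
Total width: 2·40 + 8·106 + 7·30 = 1138 px.

1138 px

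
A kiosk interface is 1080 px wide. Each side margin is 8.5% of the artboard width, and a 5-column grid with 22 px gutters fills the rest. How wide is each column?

Each margin = 8.5% of 1080 = 91.8 px; content = 1080 − 2·91.8 = 896.4 px.
Subtracting 4 gutters of 22 leaves 808.4 for 5 columns, so c = 161.68 px.

161.68 px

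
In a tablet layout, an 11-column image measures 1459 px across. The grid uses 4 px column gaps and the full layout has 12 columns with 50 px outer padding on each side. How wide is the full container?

1459 − 10·4 = 1419; ÷11 gives c = 129 px.
Container = 2·50 + 12·129 + 11·4 = 100 + 1548 + 44 = 1692 px.

1692 px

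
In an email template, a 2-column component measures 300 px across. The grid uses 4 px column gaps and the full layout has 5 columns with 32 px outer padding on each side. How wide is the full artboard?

820 px

300 − 1·4 = 296; ÷2 gives c = 148 px.
Artboard = 2·32 + 5·148 + 4·4 = 64 + 740 + 16 = 820 px.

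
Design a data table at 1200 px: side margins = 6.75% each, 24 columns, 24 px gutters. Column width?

20.25 px

Margins: 6.75% × 1200 = 81 px each, so content = 1200 − 162 = 1038 px.
24c + 23·24 = 1038 → 24c = 486 → c = 20.25 px.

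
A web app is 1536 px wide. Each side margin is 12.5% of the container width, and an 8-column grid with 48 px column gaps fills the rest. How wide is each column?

102 px

Margins: 12.5% × 1536 = 192 px each, so content = 1536 − 384 = 1152 px.
8c + 7·48 = 1152 → 8c = 816 → c = 102 px.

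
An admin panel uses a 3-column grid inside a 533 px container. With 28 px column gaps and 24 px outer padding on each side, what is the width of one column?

143 px

Inside the margins: 533 − 48 = 485 px.
Subtracting 2 column gaps of 28 leaves 429 for 3 columns, so c = 143 px.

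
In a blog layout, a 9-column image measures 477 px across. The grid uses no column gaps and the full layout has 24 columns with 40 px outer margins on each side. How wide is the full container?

9c = 477 → c = 53 px.
Summing: 80 + 1272 = 1352 px.

1352 px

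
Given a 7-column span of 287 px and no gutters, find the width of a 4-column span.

164 px

7c = 287 → c = 41 px.
With no gutters, 4 columns span 4·41 = 164 px.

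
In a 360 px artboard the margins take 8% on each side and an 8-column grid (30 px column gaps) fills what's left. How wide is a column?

11.55 px

360 × (1 − 2·8%) = 360 × 84% = 302.4 px for the columns.
Subtracting 7 column gaps of 30 leaves 92.4 for 8 columns, so c = 11.55 px.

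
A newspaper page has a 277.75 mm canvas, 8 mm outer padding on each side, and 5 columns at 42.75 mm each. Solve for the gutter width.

12 mm

Subtract both margins: 277.75 − 2·8 = 261.75 mm.
5·42.75 + 4g = 261.75 → 4g = 48 → g = 12 mm.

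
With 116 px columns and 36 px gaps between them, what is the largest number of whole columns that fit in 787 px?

5 columns

5 columns: 5·116 + 4·36 = 724 px ≤ 787.
6 columns: 876 px > 787. So 5.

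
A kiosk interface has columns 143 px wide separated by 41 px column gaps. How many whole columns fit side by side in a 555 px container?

Each extra column adds 143 + 41 = 184 px.
(555 + 41) / 184 = 3.24, so 3 columns fit.

3 columns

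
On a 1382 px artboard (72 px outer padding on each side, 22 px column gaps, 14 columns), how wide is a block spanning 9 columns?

788 px

Subtract both margins: 1382 − 2·72 = 1238 px.
1238 − 13·22 = 952; ÷14 gives c = 68 px.
9 columns plus 8 column gaps: 612 + 176 = 788 px.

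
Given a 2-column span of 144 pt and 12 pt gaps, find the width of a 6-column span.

456 pt

2c + 1·12 = 144 → 2c = 132 → c = 66 pt.
6-column span = 6·66 + 5·12 = 456 pt.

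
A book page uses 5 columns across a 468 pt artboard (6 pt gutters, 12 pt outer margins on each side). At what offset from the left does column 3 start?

Take off 24 pt of margins, leaving 444 pt.
444 − 4·6 = 420; ÷5 gives c = 84 pt.
Column 3 starts at margin + 2·(column + gutter) = 12 + 2·90 = 192 pt.

192 pt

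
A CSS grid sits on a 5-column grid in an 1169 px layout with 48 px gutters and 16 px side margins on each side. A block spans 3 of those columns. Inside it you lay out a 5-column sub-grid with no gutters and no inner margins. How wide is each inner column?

132.6 px

Inside the margins: 1169 − 32 = 1137 px.
5c + 4·48 = 1137 → 5c = 945 → c = 189 px.
3-column span = 3·189 + 2·48 = 663 px.
With no gutters, each column is 663/5 = 132.6 px.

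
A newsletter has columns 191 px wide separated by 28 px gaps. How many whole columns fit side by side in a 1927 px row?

8 columns

k columns need k·191 + (k−1)·28 = k·219 − 28.
k·219 − 28 ≤ 1927 → k ≤ 1955 / 219 ≈ 8.93, so k = 8.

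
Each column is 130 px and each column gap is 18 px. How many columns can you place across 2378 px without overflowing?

Each extra column adds 130 + 18 = 148 px.
(2378 + 18) / 148 = 16.19, so 16 columns fit.

16 columns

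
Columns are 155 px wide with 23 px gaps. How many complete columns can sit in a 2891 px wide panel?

16 columns

Each extra column adds 155 + 23 = 178 px.
(2891 + 23) / 178 = 16.37, so 16 columns fit.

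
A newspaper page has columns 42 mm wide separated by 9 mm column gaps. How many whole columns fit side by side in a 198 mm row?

4 columns

k columns need k·42 + (k−1)·9 = k·51 − 9.
k·51 − 9 ≤ 198 → k ≤ 207 / 51 ≈ 4.06, so k = 4.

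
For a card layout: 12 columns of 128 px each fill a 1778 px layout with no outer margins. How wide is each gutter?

22 px

12·128 + 11g = 1778 → 11g = 242 → g = 22 px.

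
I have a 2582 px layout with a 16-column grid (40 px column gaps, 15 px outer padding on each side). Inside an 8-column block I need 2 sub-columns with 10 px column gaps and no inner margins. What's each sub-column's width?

623 px

Inside the margins: 2582 − 30 = 2552 px.
16c + 15·40 = 2552 → 16c = 1952 → c = 122 px.
8 columns plus 7 column gaps: 976 + 280 = 1256 px.
2d + 1·10 = 1256 → 2d = 1246 → d = 623 px.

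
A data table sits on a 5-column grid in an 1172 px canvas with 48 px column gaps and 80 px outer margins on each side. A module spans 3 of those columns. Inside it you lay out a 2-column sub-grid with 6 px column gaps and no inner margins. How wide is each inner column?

Subtract both margins: 1172 − 2·80 = 1012 px.
1012 − 4·48 = 820; ÷5 gives c = 164 px.
3 columns plus 2 column gaps: 492 + 96 = 588 px.
Subtracting 1 column gap of 6 leaves 582 for 2 columns, so d = 291 px.

291 px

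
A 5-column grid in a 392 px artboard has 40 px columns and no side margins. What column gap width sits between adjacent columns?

Columns use 200 px, leaving 192 px across 4 column gaps = 48 px each.

48 px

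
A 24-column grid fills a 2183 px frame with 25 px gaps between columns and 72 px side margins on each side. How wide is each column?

61 px

Inside the margins: 2183 − 144 = 2039 px.
24c + 23·25 = 2039 → 24c = 1464 → c = 61 px.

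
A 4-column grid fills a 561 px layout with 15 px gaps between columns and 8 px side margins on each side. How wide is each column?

Content width = 561 − 2·8 = 545 px.
4 columns + 3 gaps: 4c + 3·15 = 545.
4c = 545 − 45 = 500, so c = 125 px.

125 px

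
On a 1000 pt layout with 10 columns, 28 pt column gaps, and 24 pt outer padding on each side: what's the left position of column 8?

710 pt

Take off 48 pt of margins, leaving 952 pt.
10c + 9·28 = 952 → 10c = 700 → c = 70 pt.
Column 8 starts at margin + 7·(column + gutter) = 24 + 7·98 = 710 pt.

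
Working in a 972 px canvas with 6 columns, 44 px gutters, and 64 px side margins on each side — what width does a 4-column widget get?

548 px

Inside the margins: 972 − 128 = 844 px.
6c + 5·44 = 844 → 6c = 624 → c = 104 px.
Span of 4: 4·104 + 3·44 = 416 + 132 = 548 px.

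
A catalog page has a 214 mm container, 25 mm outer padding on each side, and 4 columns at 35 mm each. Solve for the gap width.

Content width = 214 − 2·25 = 164 mm.
4·35 + 3g = 164 → 3g = 24 → g = 8 mm.

8 mm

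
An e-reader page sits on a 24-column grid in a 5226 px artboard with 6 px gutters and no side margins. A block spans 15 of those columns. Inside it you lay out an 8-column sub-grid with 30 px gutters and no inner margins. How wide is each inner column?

Subtracting 23 gutters of 6 leaves 5088 for 24 columns, so c = 212 px.
Span of 15: 15·212 + 14·6 = 3180 + 84 = 3264 px.
8d + 7·30 = 3264 → 8d = 3054 → d = 381.75 px.

381.75 px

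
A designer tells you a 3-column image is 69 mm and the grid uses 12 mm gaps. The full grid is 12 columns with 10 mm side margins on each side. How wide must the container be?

332 mm

3 columns + 2 gaps: 3c + 2·12 = 69.
3c = 69 − 24 = 45, so c = 15 mm.
Total width: 2·10 + 12·15 + 11·12 = 332 mm.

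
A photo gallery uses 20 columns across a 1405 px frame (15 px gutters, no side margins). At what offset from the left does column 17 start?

1136 px

20c + 19·15 = 1405 → 20c = 1120 → c = 56 px.
No margin, so column 17 starts at 16·(column + gutter) = 16·71 = 1136 px.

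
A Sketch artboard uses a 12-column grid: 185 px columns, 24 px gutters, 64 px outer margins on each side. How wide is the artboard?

2612 px

Artboard = 2·64 + 12·185 + 11·24 = 128 + 2220 + 264 = 2612 px.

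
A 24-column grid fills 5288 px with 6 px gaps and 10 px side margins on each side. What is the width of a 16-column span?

3510 px

Take off 20 px of margins, leaving 5268 px.
24c + 23·6 = 5268 → 24c = 5130 → c = 213.75 px.
Span of 16: 16·213.75 + 15·6 = 3420 + 90 = 3510 px.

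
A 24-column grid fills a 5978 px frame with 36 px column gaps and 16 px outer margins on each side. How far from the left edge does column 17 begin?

4004 px

Content = 5978 − 2·16 = 5946 px.
24 columns + 23 column gaps: 24c + 23·36 = 5946.
24c = 5946 − 828 = 5118, so c = 213.25 px.
Each column+gutter stride is 249.25 px; 16 of them past the 16 px margin is 16 + 3988 = 4004 px.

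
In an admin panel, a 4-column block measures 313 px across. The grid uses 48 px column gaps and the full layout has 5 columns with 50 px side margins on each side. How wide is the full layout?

313 − 3·48 = 169; ÷4 gives c = 42.25 px.
Layout = 2·50 + 5·42.25 + 4·48 = 100 + 211.25 + 192 = 503.25 px.

503.25 px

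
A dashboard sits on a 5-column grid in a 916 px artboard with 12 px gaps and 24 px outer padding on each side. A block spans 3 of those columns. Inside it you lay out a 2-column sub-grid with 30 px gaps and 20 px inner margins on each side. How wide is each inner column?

223 px

Outer content = 916 − 2·24 = 868 px.
Subtracting 4 gaps of 12 leaves 820 for 5 columns, so c = 164 px.
Span of 3: 3·164 + 2·12 = 492 + 24 = 516 px.
Inner content = 516 − 2·20 = 476 px.
2 columns + 1 gap: 2d + 1·30 = 476.
2d = 476 − 30 = 446, so d = 223 px.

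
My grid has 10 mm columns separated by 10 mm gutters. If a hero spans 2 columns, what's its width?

30 mm

2 columns plus 1 gutter: 20 + 10 = 30 mm.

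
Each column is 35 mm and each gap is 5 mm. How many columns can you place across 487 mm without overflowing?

12 columns

Each extra column adds 35 + 5 = 40 mm.
(487 + 5) / 40 = 12.30, so 12 columns fit.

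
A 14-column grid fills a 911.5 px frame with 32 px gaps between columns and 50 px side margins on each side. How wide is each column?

Take off 100 px of margins, leaving 811.5 px.
Subtracting 13 gaps of 32 leaves 395.5 for 14 columns, so c = 28.25 px.

28.25 px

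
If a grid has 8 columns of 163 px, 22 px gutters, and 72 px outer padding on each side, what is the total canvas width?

1602 px

Adding margins, columns and gutters: 144 + 1304 + 154 = 1602 px.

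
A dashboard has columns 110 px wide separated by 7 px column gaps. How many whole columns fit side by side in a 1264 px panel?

Each extra column adds 110 + 7 = 117 px.
(1264 + 7) / 117 = 10.86, so 10 columns fit.

10 columns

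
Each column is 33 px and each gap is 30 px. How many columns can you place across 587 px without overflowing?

9 columns: 9·33 + 8·30 = 537 px ≤ 587.
10 columns: 600 px > 587. So 9.

9 columns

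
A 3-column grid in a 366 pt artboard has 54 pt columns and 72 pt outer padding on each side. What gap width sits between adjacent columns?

30 pt

Take off 144 pt of margins, leaving 222 pt.
Columns use 162 pt, leaving 60 pt across 2 gaps = 30 pt each.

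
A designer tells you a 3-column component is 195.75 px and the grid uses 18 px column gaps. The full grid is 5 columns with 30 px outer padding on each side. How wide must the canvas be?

Subtracting 2 column gaps of 18 leaves 159.75 for 3 columns, so c = 53.25 px.
Total width: 2·30 + 5·53.25 + 4·18 = 398.25 px.

398.25 px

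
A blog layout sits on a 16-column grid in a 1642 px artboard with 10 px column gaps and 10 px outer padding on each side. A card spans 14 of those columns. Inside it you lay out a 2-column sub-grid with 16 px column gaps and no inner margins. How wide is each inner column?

Outer content = 1642 − 2·10 = 1622 px.
16c + 15·10 = 1622 → 16c = 1472 → c = 92 px.
Span of 14: 14·92 + 13·10 = 1288 + 130 = 1418 px.
2d + 1·16 = 1418 → 2d = 1402 → d = 701 px.

701 px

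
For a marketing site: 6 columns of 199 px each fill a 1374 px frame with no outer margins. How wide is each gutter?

36 px

6·199 + 5g = 1374 → 5g = 180 → g = 36 px.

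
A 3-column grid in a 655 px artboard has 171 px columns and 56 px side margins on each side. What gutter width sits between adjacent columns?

Inside the margins: 655 − 112 = 543 px.
3 columns take 3·171 = 513 px; remaining 30 splits into 2 gutters.
g = 30 / 2 = 15 px.

15 px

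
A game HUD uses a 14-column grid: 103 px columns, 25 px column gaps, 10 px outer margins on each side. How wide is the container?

1787 px

Adding margins, columns and gutters: 20 + 1442 + 325 = 1787 px.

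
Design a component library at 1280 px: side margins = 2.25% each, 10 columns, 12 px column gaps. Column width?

1280 × (1 − 2·2.25%) = 1280 × 95.5% = 1222.4 px for the columns.
1222.4 − 9·12 = 1114.4; ÷10 gives c = 111.44 px.

111.44 px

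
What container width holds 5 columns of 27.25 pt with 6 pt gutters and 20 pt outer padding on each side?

200.25 pt

Container = 2·20 + 5·27.25 + 4·6 = 40 + 136.25 + 24 = 200.25 pt.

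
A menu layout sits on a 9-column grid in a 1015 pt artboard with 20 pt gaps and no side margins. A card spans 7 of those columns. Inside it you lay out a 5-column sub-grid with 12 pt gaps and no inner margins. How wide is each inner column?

147.4 pt

9 columns + 8 gaps: 9c + 8·20 = 1015.
9c = 1015 − 160 = 855, so c = 95 pt.
7 columns plus 6 gaps: 665 + 120 = 785 pt.
Subtracting 4 gaps of 12 leaves 737 for 5 columns, so d = 147.4 pt.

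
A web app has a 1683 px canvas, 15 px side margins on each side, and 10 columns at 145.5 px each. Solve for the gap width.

22 px

Content width = 1683 − 2·15 = 1653 px.
10 columns take 10·145.5 = 1455 px; remaining 198 splits into 9 gaps.
g = 198 / 9 = 22 px.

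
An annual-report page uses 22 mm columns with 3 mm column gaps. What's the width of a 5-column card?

122 mm

5-column span = 5·22 + 4·3 = 122 mm.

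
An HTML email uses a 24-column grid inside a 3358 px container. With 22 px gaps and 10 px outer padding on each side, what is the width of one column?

118 px

Subtract both margins: 3358 − 2·10 = 3338 px.
24 columns + 23 gaps: 24c + 23·22 = 3338.
24c = 3338 − 506 = 2832, so c = 118 px.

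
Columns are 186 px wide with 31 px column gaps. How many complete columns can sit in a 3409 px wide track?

15 columns: 15·186 + 14·31 = 3224 px ≤ 3409.
16 columns: 3441 px > 3409. So 15.

15 columns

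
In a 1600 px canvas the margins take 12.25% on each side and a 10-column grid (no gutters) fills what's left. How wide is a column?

120.8 px

Each margin = 12.25% of 1600 = 196 px; content = 1600 − 2·196 = 1208 px.
1208 / 10 = 120.8 px per column.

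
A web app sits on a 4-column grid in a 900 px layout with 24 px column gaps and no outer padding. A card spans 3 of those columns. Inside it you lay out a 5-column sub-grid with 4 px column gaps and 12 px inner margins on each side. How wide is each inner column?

4c + 3·24 = 900 → 4c = 828 → c = 207 px.
3 columns plus 2 column gaps: 621 + 48 = 669 px.
Inner content = 669 − 2·12 = 645 px.
Subtracting 4 column gaps of 4 leaves 629 for 5 columns, so d = 125.8 px.

125.8 px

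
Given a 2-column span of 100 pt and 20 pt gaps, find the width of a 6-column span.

340 pt

2 columns + 1 gap: 2c + 1·20 = 100.
2c = 100 − 20 = 80, so c = 40 pt.
Span of 6: 6·40 + 5·20 = 240 + 100 = 340 pt.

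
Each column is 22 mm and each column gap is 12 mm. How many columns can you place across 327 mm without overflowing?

9 columns: 9·22 + 8·12 = 294 mm ≤ 327.
10 columns: 328 mm > 327. So 9.

9 columns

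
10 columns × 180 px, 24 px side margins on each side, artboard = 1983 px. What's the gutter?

Subtract both margins: 1983 − 2·24 = 1935 px.
10 columns take 10·180 = 1800 px; remaining 135 splits into 9 gutters.
g = 135 / 9 = 15 px.

15 px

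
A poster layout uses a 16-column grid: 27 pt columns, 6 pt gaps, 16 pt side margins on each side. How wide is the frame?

Frame = 2·16 + 16·27 + 15·6 = 32 + 432 + 90 = 554 pt.

554 pt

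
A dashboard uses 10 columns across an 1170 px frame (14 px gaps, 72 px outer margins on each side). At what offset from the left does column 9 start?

904 px

Inside the margins: 1170 − 144 = 1026 px.
1026 − 9·14 = 900; ÷10 gives c = 90 px.
Before column 9: the margin + 8 columns + 8 gaps.
Offset = 72 + 8·(90 + 14) = 72 + 832 = 904 px.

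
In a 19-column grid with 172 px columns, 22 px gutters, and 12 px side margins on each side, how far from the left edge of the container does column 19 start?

Each column+gutter stride is 194 px; 18 of them past the 12 px margin is 12 + 3492 = 3504 px.

3504 px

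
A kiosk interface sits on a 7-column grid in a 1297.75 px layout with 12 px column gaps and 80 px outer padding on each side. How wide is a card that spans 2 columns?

316.5 px

Content width = 1297.75 − 2·80 = 1137.75 px.
1137.75 − 6·12 = 1065.75; ÷7 gives c = 152.25 px.
Span of 2: 2·152.25 + 1·12 = 304.5 + 12 = 316.5 px.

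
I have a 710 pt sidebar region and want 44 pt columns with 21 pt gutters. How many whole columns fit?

11 columns

k columns need k·44 + (k−1)·21 = k·65 − 21.
k·65 − 21 ≤ 710 → k ≤ 731 / 65 ≈ 11.25, so k = 11.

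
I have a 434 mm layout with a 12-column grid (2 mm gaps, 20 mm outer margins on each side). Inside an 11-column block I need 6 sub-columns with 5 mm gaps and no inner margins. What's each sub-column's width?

Outer content = 434 − 2·20 = 394 mm.
12c + 11·2 = 394 → 12c = 372 → c = 31 mm.
11-column span = 11·31 + 10·2 = 361 mm.
6d + 5·5 = 361 → 6d = 336 → d = 56 mm.

56 mm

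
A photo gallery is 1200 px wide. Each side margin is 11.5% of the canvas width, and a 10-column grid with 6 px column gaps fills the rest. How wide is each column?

1200 × (1 − 2·11.5%) = 1200 × 77% = 924 px for the columns.
10 columns + 9 column gaps: 10c + 9·6 = 924.
10c = 924 − 54 = 870, so c = 87 px.

87 px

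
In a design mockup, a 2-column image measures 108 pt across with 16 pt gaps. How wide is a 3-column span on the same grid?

170 pt

2c + 1·16 = 108 → 2c = 92 → c = 46 pt.
3-column span = 3·46 + 2·16 = 170 pt.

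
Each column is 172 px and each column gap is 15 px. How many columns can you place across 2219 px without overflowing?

Each extra column adds 172 + 15 = 187 px.
(2219 + 15) / 187 = 11.95, so 11 columns fit.

11 columns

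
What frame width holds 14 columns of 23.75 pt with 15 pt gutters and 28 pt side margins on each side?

583.5 pt

Total width: 2·28 + 14·23.75 + 13·15 = 583.5 pt.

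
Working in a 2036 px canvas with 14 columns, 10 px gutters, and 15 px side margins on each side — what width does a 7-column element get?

Take off 30 px of margins, leaving 2006 px.
14 columns + 13 gutters: 14c + 13·10 = 2006.
14c = 2006 − 130 = 1876, so c = 134 px.
7-column span = 7·134 + 6·10 = 998 px.

998 px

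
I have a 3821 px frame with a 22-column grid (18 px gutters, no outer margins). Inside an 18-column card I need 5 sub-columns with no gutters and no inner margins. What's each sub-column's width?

624.6 px

22c + 21·18 = 3821 → 22c = 3443 → c = 156.5 px.
18-column span = 18·156.5 + 17·18 = 3123 px.
3123 / 5 = 624.6 px per column.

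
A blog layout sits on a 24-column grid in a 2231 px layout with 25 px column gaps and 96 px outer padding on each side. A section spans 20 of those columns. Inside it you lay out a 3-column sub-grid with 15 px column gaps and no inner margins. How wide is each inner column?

555 px

Inside the margins: 2231 − 192 = 2039 px.
24c + 23·25 = 2039 → 24c = 1464 → c = 61 px.
20-column span = 20·61 + 19·25 = 1695 px.
Subtracting 2 column gaps of 15 leaves 1665 for 3 columns, so d = 555 px.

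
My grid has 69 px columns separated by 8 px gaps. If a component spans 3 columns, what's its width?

223 px

3-column span = 3·69 + 2·8 = 223 px.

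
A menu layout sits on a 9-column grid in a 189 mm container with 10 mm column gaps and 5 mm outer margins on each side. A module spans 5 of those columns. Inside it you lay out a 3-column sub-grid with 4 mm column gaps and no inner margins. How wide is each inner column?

29 mm

Outer content = 189 − 2·5 = 179 mm.
9 columns + 8 column gaps: 9c + 8·10 = 179.
9c = 179 − 80 = 99, so c = 11 mm.
5-column span = 5·11 + 4·10 = 95 mm.
95 − 2·4 = 87; ÷3 gives d = 29 mm.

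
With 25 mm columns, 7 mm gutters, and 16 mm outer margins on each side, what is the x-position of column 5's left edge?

Before column 5: the margin + 4 columns + 4 gutters.
Offset = 16 + 4·(25 + 7) = 16 + 128 = 144 mm.

144 mm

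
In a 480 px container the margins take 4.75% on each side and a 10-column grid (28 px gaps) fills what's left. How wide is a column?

480 × (1 − 2·4.75%) = 480 × 90.5% = 434.4 px for the columns.
Subtracting 9 gaps of 28 leaves 182.4 for 10 columns, so c = 18.24 px.

18.24 px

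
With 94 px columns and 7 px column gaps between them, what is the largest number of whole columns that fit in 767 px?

7 columns

Each extra column adds 94 + 7 = 101 px.
(767 + 7) / 101 = 7.66, so 7 columns fit.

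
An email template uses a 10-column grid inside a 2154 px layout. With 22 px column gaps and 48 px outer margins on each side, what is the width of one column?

Inside the margins: 2154 − 96 = 2058 px.
10 columns + 9 column gaps: 10c + 9·22 = 2058.
10c = 2058 − 198 = 1860, so c = 186 px.

186 px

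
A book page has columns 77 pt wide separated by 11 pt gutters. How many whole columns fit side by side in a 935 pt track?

10 columns

k columns need k·77 + (k−1)·11 = k·88 − 11.
k·88 − 11 ≤ 935 → k ≤ 946 / 88 ≈ 10.75, so k = 10.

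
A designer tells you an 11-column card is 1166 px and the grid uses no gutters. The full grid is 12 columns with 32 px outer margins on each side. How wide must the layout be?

1166 / 11 = 106 px per column.
Summing: 64 + 1272 = 1336 px.

1336 px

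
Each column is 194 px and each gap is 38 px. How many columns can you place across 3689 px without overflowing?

Each extra column adds 194 + 38 = 232 px.
(3689 + 38) / 232 = 16.06, so 16 columns fit.

16 columns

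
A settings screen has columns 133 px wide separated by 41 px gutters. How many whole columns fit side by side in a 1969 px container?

k columns need k·133 + (k−1)·41 = k·174 − 41.
k·174 − 41 ≤ 1969 → k ≤ 2010 / 174 ≈ 11.55, so k = 11.

11 columns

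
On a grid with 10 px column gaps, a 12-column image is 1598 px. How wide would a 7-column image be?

1598 − 11·10 = 1488; ÷12 gives c = 124 px.
7 columns plus 6 column gaps: 868 + 60 = 928 px.

928 px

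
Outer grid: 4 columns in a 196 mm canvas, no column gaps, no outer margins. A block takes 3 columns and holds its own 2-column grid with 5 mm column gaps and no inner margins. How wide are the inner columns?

With no column gaps, each column is 196/4 = 49 mm.
With no column gaps, 3 columns span 3·49 = 147 mm.
2d + 1·5 = 147 → 2d = 142 → d = 71 mm.

71 mm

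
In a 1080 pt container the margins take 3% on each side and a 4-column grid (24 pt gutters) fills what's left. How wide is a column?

1080 × (1 − 2·3%) = 1080 × 94% = 1015.2 pt for the columns.
4 columns + 3 gutters: 4c + 3·24 = 1015.2.
4c = 1015.2 − 72 = 943.2, so c = 235.8 pt.

235.8 pt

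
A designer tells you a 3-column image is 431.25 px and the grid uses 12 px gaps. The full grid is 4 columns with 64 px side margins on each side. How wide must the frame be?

707 px

3c + 2·12 = 431.25 → 3c = 407.25 → c = 135.75 px.
Total width: 2·64 + 4·135.75 + 3·12 = 707 px.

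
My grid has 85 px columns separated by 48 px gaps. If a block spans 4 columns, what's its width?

484 px

Span of 4: 4·85 + 3·48 = 340 + 144 = 484 px.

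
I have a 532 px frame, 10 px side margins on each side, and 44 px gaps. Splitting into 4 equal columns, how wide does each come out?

95 px

Take off 20 px of margins, leaving 512 px.
512 − 3·44 = 380; ÷4 gives c = 95 px.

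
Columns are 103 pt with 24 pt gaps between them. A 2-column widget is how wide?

2 columns plus 1 gap: 206 + 24 = 230 pt.

230 pt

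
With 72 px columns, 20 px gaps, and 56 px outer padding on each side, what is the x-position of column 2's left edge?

148 px

Before column 2: the margin + 1 column + 1 gap.
Offset = 56 + 1·(72 + 20) = 56 + 92 = 148 px.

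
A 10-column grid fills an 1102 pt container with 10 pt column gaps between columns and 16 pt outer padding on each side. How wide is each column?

98 pt

Content width = 1102 − 2·16 = 1070 pt.
1070 − 9·10 = 980; ÷10 gives c = 98 pt.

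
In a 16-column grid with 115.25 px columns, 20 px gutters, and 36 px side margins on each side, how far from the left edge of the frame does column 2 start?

Before column 2: the margin + 1 column + 1 gutter.
Offset = 36 + 1·(115.25 + 20) = 36 + 135.25 = 171.25 px.

171.25 px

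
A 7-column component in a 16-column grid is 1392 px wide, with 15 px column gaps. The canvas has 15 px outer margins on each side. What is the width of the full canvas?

3231 px

1392 − 6·15 = 1302; ÷7 gives c = 186 px.
Adding margins, columns and gutters: 30 + 2976 + 225 = 3231 px.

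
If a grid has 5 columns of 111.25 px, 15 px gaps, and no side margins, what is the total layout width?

Summing: 556.25 + 60 = 616.25 px.

616.25 px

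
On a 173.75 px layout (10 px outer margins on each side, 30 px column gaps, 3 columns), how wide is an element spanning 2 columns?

92.5 px

Subtract both margins: 173.75 − 2·10 = 153.75 px.
3 columns + 2 column gaps: 3c + 2·30 = 153.75.
3c = 153.75 − 60 = 93.75, so c = 31.25 px.
2 columns plus 1 column gap: 62.5 + 30 = 92.5 px.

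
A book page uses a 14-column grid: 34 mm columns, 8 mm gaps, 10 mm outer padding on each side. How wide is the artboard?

Artboard = 2·10 + 14·34 + 13·8 = 20 + 476 + 104 = 600 mm.

600 mm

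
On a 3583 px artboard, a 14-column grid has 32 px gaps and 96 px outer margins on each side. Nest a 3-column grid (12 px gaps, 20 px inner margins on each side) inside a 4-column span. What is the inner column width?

Outer content = 3583 − 2·96 = 3391 px.
Subtracting 13 gaps of 32 leaves 2975 for 14 columns, so c = 212.5 px.
Span of 4: 4·212.5 + 3·32 = 850 + 96 = 946 px.
Inner content = 946 − 2·20 = 906 px.
906 − 2·12 = 882; ÷3 gives d = 294 px.

294 px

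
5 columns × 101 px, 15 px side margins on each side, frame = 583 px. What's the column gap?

12 px

Inside the margins: 583 − 30 = 553 px.
5 columns take 5·101 = 505 px; remaining 48 splits into 4 column gaps.
g = 48 / 4 = 12 px.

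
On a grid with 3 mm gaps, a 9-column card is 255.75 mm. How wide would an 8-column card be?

9c + 8·3 = 255.75 → 9c = 231.75 → c = 25.75 mm.
8-column span = 8·25.75 + 7·3 = 227 mm.

227 mm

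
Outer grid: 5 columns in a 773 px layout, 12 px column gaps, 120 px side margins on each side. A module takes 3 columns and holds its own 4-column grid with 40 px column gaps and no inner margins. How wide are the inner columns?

48.75 px

Inside the margins: 773 − 240 = 533 px.
5c + 4·12 = 533 → 5c = 485 → c = 97 px.
3 columns plus 2 column gaps: 291 + 24 = 315 px.
4d + 3·40 = 315 → 4d = 195 → d = 48.75 px.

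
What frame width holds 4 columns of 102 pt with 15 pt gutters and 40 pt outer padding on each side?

Frame = 2·40 + 4·102 + 3·15 = 80 + 408 + 45 = 533 pt.

533 pt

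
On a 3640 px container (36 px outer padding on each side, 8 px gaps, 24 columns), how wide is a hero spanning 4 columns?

Inside the margins: 3640 − 72 = 3568 px.
3568 − 23·8 = 3384; ÷24 gives c = 141 px.
4-column span = 4·141 + 3·8 = 588 px.

588 px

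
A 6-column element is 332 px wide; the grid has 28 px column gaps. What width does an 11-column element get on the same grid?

632 px

6c + 5·28 = 332 → 6c = 192 → c = 32 px.
11 columns plus 10 column gaps: 352 + 280 = 632 px.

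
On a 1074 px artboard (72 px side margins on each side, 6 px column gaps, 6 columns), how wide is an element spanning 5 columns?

Inside the margins: 1074 − 144 = 930 px.
6 columns + 5 column gaps: 6c + 5·6 = 930.
6c = 930 − 30 = 900, so c = 150 px.
5-column span = 5·150 + 4·6 = 774 px.

774 px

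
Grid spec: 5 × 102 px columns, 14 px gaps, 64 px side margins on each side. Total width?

694 px

Adding margins, columns and gutters: 128 + 510 + 56 = 694 px.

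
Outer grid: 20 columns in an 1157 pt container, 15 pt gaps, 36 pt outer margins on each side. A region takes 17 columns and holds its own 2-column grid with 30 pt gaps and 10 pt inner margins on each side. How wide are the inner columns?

435 pt

Outer content = 1157 − 2·36 = 1085 pt.
20c + 19·15 = 1085 → 20c = 800 → c = 40 pt.
Span of 17: 17·40 + 16·15 = 680 + 240 = 920 pt.
Inner content = 920 − 2·10 = 900 pt.
2d + 1·30 = 900 → 2d = 870 → d = 435 pt.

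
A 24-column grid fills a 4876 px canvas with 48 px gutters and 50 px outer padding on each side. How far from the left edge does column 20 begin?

Content = 4876 − 2·50 = 4776 px.
24 columns + 23 gutters: 24c + 23·48 = 4776.
24c = 4776 − 1104 = 3672, so c = 153 px.
Column 20 starts at margin + 19·(column + gutter) = 50 + 19·201 = 3869 px.

3869 px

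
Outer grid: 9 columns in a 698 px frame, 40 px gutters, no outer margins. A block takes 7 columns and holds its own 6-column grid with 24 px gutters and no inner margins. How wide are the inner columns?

69 px

Subtracting 8 gutters of 40 leaves 378 for 9 columns, so c = 42 px.
7 columns plus 6 gutters: 294 + 240 = 534 px.
534 − 5·24 = 414; ÷6 gives d = 69 px.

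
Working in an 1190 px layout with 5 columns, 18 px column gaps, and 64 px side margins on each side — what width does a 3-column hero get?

630 px

Content width = 1190 − 2·64 = 1062 px.
5c + 4·18 = 1062 → 5c = 990 → c = 198 px.
3-column span = 3·198 + 2·18 = 630 px.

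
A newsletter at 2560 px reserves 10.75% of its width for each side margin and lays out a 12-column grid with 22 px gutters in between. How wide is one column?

Margins: 10.75% × 2560 = 275.2 px each, so content = 2560 − 550.4 = 2009.6 px.
12 columns + 11 gutters: 12c + 11·22 = 2009.6.
12c = 2009.6 − 242 = 1767.6, so c = 147.3 px.

147.3 px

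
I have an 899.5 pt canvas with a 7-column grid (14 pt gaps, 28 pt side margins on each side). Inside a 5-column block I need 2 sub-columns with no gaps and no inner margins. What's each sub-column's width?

299.25 pt

Outer content = 899.5 − 2·28 = 843.5 pt.
7c + 6·14 = 843.5 → 7c = 759.5 → c = 108.5 pt.
5-column span = 5·108.5 + 4·14 = 598.5 pt.
With no gaps, each column is 598.5/2 = 299.25 pt.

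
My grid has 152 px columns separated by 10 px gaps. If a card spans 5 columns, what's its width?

800 px

5-column span = 5·152 + 4·10 = 800 px.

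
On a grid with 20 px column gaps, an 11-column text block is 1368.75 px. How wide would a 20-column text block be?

2505 px

1368.75 − 10·20 = 1168.75; ÷11 gives c = 106.25 px.
20-column span = 20·106.25 + 19·20 = 2505 px.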